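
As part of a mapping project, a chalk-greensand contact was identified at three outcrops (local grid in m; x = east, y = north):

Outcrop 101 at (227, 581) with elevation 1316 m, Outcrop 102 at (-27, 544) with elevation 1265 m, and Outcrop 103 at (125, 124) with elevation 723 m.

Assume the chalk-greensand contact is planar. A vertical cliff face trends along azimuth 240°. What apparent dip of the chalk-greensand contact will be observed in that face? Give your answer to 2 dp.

33.34°

Two edge vectors: Outcrop 101→Outcrop 102 = (-254, -37, -51), Outcrop 101→Outcrop 103 = (-102, -457, -593).
Normal n = (Outcrop 101→Outcrop 102) × (Outcrop 101→Outcrop 103) = (-1366, -145420, 112304).
So ∂z/∂x = −n_x/n_z = 0.01216 and ∂z/∂y = −n_y/n_z = 1.29488.
Unit vector along 240° is (sin 240°, cos 240°) = (-0.8660, -0.5000).
Slope in that direction = a·(-0.8660) + b·(-0.5000) = −0.65797.
Apparent dip = arctan|0.65797| = 33.34° (true dip is 52.3°, so apparent ≤ true as expected).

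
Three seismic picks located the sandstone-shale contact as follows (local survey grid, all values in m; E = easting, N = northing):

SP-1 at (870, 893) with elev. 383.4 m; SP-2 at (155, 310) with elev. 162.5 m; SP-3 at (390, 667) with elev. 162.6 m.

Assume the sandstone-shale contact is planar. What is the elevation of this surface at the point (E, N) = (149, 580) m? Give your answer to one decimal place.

40.1 m

Two edge vectors: SP-1→SP-2 = (-715, -583, -220.9), SP-1→SP-3 = (-480, -226, -220.8).
Normal n = (SP-1→SP-2) × (SP-1→SP-3) = (78803, -51840, -118250).
So ∂z/∂E = −n_x/n_z = 0.66641 and ∂z/∂N = −n_y/n_z = −0.43839.
Intercept c from SP-1: 383.4 − 579.78 + 391.49 = 195.11.
At (149, 580): z = 99.3 − 254.3 + 195.11 = 40.1 m.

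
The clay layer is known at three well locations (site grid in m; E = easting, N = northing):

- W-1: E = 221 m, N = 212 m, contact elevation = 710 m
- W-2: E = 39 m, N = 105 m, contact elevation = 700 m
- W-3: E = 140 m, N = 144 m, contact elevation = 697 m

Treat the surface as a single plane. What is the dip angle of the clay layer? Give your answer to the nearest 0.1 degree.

24.8°

Two edge vectors: W-1→W-2 = (-182, -107, -10), W-1→W-3 = (-81, -68, -13).
Normal n = (W-1→W-2) × (W-1→W-3) = (711, -1556, 3709).
So ∂z/∂E = −n_x/n_z = −0.19170 and ∂z/∂N = −n_y/n_z = 0.41952.
Gradient magnitude |∇z| = √(a² + b²) = √(0.03675 + 0.17600) = 0.46124.
True dip = arctan(0.46124) = 24.8°, dipping toward SSE (azimuth ≈ 155°).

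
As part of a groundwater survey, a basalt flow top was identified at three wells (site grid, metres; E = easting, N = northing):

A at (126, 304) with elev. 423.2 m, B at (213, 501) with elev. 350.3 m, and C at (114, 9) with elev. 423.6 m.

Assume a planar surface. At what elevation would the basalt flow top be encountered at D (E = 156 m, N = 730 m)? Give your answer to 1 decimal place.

Two edge vectors: A→B = (87, 197, -72.9), A→C = (-12, -295, 0.4).
Normal n = (A→B) × (A→C) = (-21426.7, 840, -23301).
So ∂z/∂E = −n_x/n_z = −0.91956 and ∂z/∂N = −n_y/n_z = 0.03605.
Intercept c from A: 423.2 + 115.86 − 10.96 = 528.11.
At (156, 730): z = −143.5 + 26.3 + 528.11 = 411.0 m.

411.0 m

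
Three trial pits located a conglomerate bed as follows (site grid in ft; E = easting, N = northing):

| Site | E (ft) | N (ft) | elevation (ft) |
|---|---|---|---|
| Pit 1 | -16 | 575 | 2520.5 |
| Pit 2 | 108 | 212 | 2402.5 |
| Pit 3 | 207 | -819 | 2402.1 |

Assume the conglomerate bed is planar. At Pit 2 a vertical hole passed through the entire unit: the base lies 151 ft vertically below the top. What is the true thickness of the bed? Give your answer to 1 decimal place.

Let the plane be z = a·E + b·N + c.
Pit 2−Pit 1: 124a − 363b = −118;  Pit 3−Pit 1: 223a − 1394b = −118.4.
Solving gives a = −1.32213, b = −0.12657.
|∇z| = √(a²+b²) = 1.32817, so dip δ = arctan(1.32817) = 53.02°.
True thickness = vertical thickness × cos δ = 151 × cos 53.02° = 90.8 ft.

90.8 ft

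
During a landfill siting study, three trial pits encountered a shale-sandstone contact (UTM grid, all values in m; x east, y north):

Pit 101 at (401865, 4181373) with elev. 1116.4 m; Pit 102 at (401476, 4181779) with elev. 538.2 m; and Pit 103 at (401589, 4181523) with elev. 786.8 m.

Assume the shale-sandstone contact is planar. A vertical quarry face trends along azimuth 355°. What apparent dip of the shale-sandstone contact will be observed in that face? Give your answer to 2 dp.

Two edge vectors: Pit 101→Pit 102 = (-389, 406, -578.2), Pit 101→Pit 103 = (-276, 150, -329.6).
Normal n = (Pit 101→Pit 102) × (Pit 101→Pit 103) = (-47087.6, 31368.8, 53706).
So ∂z/∂x = −n_x/n_z = 0.87677 and ∂z/∂y = −n_y/n_z = −0.58408.
Unit vector along 355° is (sin 355°, cos 355°) = (-0.0872, 0.9962).
Slope in that direction = a·(-0.0872) + b·(0.9962) = −0.65828.
Apparent dip = arctan|0.65828| = 33.36° (true dip is 46.5°, so apparent ≤ true as expected).

33.36°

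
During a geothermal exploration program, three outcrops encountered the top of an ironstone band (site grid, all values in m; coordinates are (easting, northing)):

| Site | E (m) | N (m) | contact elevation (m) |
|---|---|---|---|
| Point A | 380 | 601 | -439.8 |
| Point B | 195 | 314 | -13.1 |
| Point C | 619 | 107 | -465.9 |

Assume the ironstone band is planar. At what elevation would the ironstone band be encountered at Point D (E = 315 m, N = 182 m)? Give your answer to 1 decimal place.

Two edge vectors: Point A→Point B = (-185, -287, 426.7), Point A→Point C = (239, -494, -26.1).
Normal n = (Point A→Point B) × (Point A→Point C) = (218280.5, 97152.8, 159983).
So ∂z/∂E = −n_x/n_z = −1.36440 and ∂z/∂N = −n_y/n_z = −0.60727.
Intercept c from Point A: -439.8 + 518.47 + 364.97 = 443.64.
At (315, 182): z = −429.8 − 110.5 + 443.64 = -96.7 m.

-96.7 m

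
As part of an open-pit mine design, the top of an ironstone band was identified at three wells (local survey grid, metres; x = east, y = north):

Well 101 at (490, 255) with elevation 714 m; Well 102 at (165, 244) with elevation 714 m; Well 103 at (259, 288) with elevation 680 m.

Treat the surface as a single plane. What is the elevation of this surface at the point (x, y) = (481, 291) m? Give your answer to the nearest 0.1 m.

683.8 m

Two edge vectors: Well 101→Well 102 = (-325, -11, 0), Well 101→Well 103 = (-231, 33, -34).
Normal n = (Well 101→Well 102) × (Well 101→Well 103) = (374, -11050, -13266).
So ∂z/∂x = −n_x/n_z = 0.02819 and ∂z/∂y = −n_y/n_z = −0.83296.
Intercept c from Well 101: 714 − 13.81 + 212.40 = 912.59.
At (481, 291): z = 13.6 − 242.4 + 912.59 = 683.8 m.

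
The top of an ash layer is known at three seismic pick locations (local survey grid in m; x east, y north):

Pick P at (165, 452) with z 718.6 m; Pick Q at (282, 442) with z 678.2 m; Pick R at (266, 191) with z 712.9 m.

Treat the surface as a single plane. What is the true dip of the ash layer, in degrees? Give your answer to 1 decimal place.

Let the plane be z = a·x + b·y + c.
Pick Q−Pick P: 117a − 10b = −40.4;  Pick R−Pick P: 101a − 261b = −5.7.
Solving gives a = −0.35518, b = −0.11561.
Gradient magnitude |∇z| = √(a² + b²) = √(0.12615 + 0.01336) = 0.37352.
True dip = arctan(0.37352) = 20.5°, dipping toward ENE (azimuth ≈ 072°).

20.5°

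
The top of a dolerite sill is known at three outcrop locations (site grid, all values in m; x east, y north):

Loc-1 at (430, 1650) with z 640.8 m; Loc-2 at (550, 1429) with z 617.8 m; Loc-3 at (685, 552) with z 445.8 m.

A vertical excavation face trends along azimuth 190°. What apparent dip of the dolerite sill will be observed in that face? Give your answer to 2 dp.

15.11°

Let the plane be z = a·x + b·y + c.
Loc-2−Loc-1: 120a − 221b = −23;  Loc-3−Loc-1: 255a − 1098b = −195.
Solving gives a = 0.23660, b = 0.23254.
Unit vector along 190° is (sin 190°, cos 190°) = (-0.1736, -0.9848).
Slope in that direction = a·(-0.1736) + b·(-0.9848) = −0.27010.
Apparent dip = arctan|0.27010| = 15.11° (true dip is 18.4°, so apparent ≤ true as expected).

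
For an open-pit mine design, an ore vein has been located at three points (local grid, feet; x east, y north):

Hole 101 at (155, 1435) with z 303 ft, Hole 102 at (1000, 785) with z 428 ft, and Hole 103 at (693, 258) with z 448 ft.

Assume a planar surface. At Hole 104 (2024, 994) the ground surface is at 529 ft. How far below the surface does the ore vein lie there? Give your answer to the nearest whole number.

35 ft

Two edge vectors: Hole 101→Hole 102 = (845, -650, 125), Hole 101→Hole 103 = (538, -1177, 145).
Normal n = (Hole 101→Hole 102) × (Hole 101→Hole 103) = (52875, -55275, -644865).
So ∂z/∂x = −n_x/n_z = 0.08199 and ∂z/∂y = −n_y/n_z = −0.08572.
Intercept c from Hole 101: 303 − 12.71 + 123.00 = 413.29.
At (2024, 994): z_contact = 166.0 − 85.2 + 413.29 = 494.0 ft.
Depth below ground = 529 − 494.0 = 35 ft.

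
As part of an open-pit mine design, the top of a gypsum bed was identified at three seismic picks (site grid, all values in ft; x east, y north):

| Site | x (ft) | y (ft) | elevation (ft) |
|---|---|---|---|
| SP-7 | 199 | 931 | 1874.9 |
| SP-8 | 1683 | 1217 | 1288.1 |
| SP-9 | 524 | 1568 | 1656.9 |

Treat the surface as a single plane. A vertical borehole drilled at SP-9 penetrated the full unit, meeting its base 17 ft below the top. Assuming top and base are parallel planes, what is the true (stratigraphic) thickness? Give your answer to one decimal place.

Let the plane be z = a·x + b·y + c.
SP-8−SP-7: 1484a + 286b = −586.8;  SP-9−SP-7: 325a + 637b = −218.
Solving gives a = −0.36539, b = −0.15581.
|∇z| = √(a²+b²) = 0.39722, so dip δ = arctan(0.39722) = 21.66°.
True thickness = vertical thickness × cos δ = 17 × cos 21.66° = 15.8 ft.

15.8 ft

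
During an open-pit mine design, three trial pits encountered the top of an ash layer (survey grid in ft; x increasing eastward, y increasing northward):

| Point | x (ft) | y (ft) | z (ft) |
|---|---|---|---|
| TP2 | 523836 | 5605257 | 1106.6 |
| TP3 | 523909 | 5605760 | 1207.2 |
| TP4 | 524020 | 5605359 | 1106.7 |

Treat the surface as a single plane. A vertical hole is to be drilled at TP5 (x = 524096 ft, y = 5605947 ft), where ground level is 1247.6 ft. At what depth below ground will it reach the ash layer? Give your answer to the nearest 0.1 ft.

Two edge vectors: TP2→TP3 = (73, 503, 100.6), TP2→TP4 = (184, 102, 0.1).
Normal n = (TP2→TP3) × (TP2→TP4) = (-10210.9, 18503.1, -85106).
So ∂z/∂x = −n_x/n_z = −0.119978615 and ∂z/∂y = −n_y/n_z = 0.217412403.
Intercept c from TP2: 1106.6 + 62849.12 − 1218652.40 = −1154696.68.
At (524096, 5605947): z_contact = −62880.31 + 1218802.41 − 1154696.68 = 1225.42 ft.
Depth below ground = 1247.6 − 1225.42 = 22.2 ft.

22.2 ft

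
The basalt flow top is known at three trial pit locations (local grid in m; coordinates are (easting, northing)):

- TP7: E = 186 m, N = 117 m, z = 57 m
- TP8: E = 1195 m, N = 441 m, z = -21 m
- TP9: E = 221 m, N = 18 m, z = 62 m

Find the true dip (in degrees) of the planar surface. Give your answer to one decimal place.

Let the plane be z = a·E + b·N + c.
TP8−TP7: 1009a + 324b = −78;  TP9−TP7: 35a − 99b = 5.
Solving gives a = −0.05486, b = −0.06990.
Gradient magnitude |∇z| = √(a² + b²) = √(0.00301 + 0.00489) = 0.08886.
True dip = arctan(0.08886) = 5.1°, dipping toward NE (azimuth ≈ 038°).

5.1°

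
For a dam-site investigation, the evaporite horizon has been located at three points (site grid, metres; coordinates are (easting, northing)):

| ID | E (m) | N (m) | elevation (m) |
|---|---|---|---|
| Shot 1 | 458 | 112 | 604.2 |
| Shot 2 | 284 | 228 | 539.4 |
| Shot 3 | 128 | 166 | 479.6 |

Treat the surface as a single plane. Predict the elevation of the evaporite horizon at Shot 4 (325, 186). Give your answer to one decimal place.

Two edge vectors: Shot 1→Shot 2 = (-174, 116, -64.8), Shot 1→Shot 3 = (-330, 54, -124.6).
Normal n = (Shot 1→Shot 2) × (Shot 1→Shot 3) = (-10954.4, -296.4, 28884).
So ∂z/∂E = −n_x/n_z = 0.37925 and ∂z/∂N = −n_y/n_z = 0.01026.
Intercept c from Shot 1: 604.2 − 173.70 − 1.15 = 429.35.
At (325, 186): z = 123.3 + 1.9 + 429.35 = 554.5 m.

554.5 m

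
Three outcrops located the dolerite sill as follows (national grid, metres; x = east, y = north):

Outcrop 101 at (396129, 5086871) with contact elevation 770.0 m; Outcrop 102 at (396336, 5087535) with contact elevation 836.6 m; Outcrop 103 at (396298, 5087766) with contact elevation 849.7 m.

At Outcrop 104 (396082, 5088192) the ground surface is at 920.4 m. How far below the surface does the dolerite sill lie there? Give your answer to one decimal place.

Two edge vectors: Outcrop 101→Outcrop 102 = (207, 664, 66.6), Outcrop 101→Outcrop 103 = (169, 895, 79.7).
Normal n = (Outcrop 101→Outcrop 102) × (Outcrop 101→Outcrop 103) = (-6686.2, -5242.5, 73049).
So ∂z/∂x = −n_x/n_z = 0.091530343 and ∂z/∂y = −n_y/n_z = 0.071766896.
Intercept c from Outcrop 101: 770 − 36257.82 − 365068.94 = −400556.77.
At (396082, 5088192): z_contact = 36253.52 + 365163.75 − 400556.77 = 860.50 m.
Depth below ground = 920.4 − 860.50 = 59.9 m.

59.9 m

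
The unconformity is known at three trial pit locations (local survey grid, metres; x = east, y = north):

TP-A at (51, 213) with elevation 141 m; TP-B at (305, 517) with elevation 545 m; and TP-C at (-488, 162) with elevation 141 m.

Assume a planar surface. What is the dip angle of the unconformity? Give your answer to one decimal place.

55.4°

Let the plane be z = a·x + b·y + c.
TP-B−TP-A: 254a + 304b = 404;  TP-C−TP-A: −539a − 51b = 0.
Solving gives a = −0.13654, b = 1.44303.
Gradient magnitude |∇z| = √(a² + b²) = √(0.01864 + 2.08233) = 1.44947.
True dip = arctan(1.44947) = 55.4°, dipping toward S (azimuth ≈ 175°).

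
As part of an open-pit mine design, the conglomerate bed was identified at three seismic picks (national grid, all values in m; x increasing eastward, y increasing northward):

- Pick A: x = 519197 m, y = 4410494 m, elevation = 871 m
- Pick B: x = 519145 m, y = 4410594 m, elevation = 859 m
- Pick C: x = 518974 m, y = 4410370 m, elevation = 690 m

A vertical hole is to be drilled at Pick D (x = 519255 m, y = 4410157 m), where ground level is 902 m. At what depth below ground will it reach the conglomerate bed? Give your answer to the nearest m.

Two edge vectors: Pick A→Pick B = (-52, 100, -12), Pick A→Pick C = (-223, -124, -181).
Normal n = (Pick A→Pick B) × (Pick A→Pick C) = (-19588, -6736, 28748).
So ∂z/∂x = −n_x/n_z = 0.68136914 and ∂z/∂y = −n_y/n_z = 0.23431195.
Intercept c from Pick A: 871 − 353764.81 − 1033431.46 = −1386325.27.
At (519255, 4410157): z_contact = 353804.3 + 1033352.5 − 1386325.27 = 831.6 m.
Depth below ground = 902 − 831.6 = 70 m.

70 m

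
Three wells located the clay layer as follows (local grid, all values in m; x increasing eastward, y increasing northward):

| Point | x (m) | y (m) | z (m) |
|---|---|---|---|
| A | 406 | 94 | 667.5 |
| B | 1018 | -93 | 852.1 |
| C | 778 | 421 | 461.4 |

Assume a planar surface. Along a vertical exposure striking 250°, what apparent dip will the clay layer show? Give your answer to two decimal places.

Let the plane be z = a·x + b·y + c.
B−A: 612a − 187b = 184.6;  C−A: 372a + 327b = −206.1.
Solving gives a = 0.08092, b = −0.72233.
Unit vector along 250° is (sin 250°, cos 250°) = (-0.9397, -0.3420).
Slope in that direction = a·(-0.9397) + b·(-0.3420) = 0.17101.
Apparent dip = arctan|0.17101| = 9.70° (true dip is 36.0°, so apparent ≤ true as expected).

9.70°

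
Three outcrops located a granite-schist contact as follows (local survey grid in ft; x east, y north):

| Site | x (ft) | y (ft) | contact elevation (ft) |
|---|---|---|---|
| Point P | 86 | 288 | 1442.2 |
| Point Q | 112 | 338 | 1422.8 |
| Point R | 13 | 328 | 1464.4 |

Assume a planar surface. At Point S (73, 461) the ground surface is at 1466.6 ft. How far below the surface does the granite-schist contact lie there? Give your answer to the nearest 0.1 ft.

Two edge vectors: Point P→Point Q = (26, 50, -19.4), Point P→Point R = (-73, 40, 22.2).
Normal n = (Point P→Point Q) × (Point P→Point R) = (1886, 839, 4690).
So ∂z/∂x = −n_x/n_z = −0.40213 and ∂z/∂y = −n_y/n_z = −0.17889.
Intercept c from Point P: 1442.2 + 34.58 + 51.52 = 1528.30.
At (73, 461): z_contact = −29.36 − 82.47 + 1528.30 = 1416.48 ft.
Depth below ground = 1466.6 − 1416.48 = 50.1 ft.

50.1 ft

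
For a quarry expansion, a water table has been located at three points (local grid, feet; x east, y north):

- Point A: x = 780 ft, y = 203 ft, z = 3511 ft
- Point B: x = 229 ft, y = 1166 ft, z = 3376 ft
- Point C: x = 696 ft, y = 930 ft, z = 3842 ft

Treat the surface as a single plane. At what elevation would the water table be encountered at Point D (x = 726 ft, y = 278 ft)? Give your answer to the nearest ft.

Two edge vectors: Point A→Point B = (-551, 963, -135), Point A→Point C = (-84, 727, 331).
Normal n = (Point A→Point B) × (Point A→Point C) = (416898, 193721, -319685).
So ∂z/∂x = −n_x/n_z = 1.30409 and ∂z/∂y = −n_y/n_z = 0.60597.
Intercept c from Point A: 3511 − 1017.19 − 123.01 = 2370.80.
At (726, 278): z = 946.8 + 168.5 + 2370.80 = 3486.0 ft.

3486 ft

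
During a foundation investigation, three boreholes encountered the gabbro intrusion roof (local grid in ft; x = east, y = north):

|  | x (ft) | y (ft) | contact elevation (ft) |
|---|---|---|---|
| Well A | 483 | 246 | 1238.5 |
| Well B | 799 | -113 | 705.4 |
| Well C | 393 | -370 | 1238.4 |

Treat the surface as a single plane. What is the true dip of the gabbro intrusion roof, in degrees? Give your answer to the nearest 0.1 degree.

Let the plane be z = a·x + b·y + c.
Well B−Well A: 316a − 359b = −533.1;  Well C−Well A: −90a − 616b = −0.1.
Solving gives a = −1.44671, b = 0.21153.
Gradient magnitude |∇z| = √(a² + b²) = √(2.09297 + 0.04475) = 1.46209.
True dip = arctan(1.46209) = 55.6°, dipping toward E (azimuth ≈ 098°).

55.6°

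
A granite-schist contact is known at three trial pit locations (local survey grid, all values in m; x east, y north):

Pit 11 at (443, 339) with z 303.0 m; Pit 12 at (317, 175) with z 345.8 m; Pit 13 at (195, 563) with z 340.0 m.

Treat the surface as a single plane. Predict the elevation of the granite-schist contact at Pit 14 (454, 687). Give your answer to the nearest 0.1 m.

270.4 m

Let the plane be z = a·x + b·y + c.
Pit 12−Pit 11: −126a − 164b = 42.8;  Pit 13−Pit 11: −248a + 224b = 37.
Solving gives a = −0.22723, b = −0.08640.
Then c = 303 − a·443 − b·339 = 432.95.
At (454, 687): z = −103.2 − 59.4 + 432.95 = 270.4 m.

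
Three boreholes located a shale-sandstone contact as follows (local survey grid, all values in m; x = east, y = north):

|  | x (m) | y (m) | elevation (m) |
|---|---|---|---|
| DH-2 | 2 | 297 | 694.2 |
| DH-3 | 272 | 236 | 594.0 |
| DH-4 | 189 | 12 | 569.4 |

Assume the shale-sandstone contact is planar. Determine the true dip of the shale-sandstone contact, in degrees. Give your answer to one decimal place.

21.4°

Two edge vectors: DH-2→DH-3 = (270, -61, -100.2), DH-2→DH-4 = (187, -285, -124.8).
Normal n = (DH-2→DH-3) × (DH-2→DH-4) = (-20944.2, 14958.6, -65543).
So ∂z/∂x = −n_x/n_z = −0.31955 and ∂z/∂y = −n_y/n_z = 0.22823.
Gradient magnitude |∇z| = √(a² + b²) = √(0.10211 + 0.05209) = 0.39268.
True dip = arctan(0.39268) = 21.4°, dipping toward SE (azimuth ≈ 126°).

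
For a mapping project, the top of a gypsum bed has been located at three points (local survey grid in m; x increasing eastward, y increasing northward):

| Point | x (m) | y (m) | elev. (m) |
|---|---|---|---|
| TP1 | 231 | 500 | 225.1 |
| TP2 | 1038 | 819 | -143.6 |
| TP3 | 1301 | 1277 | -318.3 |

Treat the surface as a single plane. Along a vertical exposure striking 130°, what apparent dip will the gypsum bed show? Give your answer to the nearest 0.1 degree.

Let the plane be z = a·x + b·y + c.
TP2−TP1: 807a + 319b = −368.7;  TP3−TP1: 1070a + 777b = −543.4.
Solving gives a = −0.39598, b = −0.15405.
Unit vector along 130° is (sin 130°, cos 130°) = (0.7660, -0.6428).
Slope in that direction = a·(0.7660) + b·(-0.6428) = −0.20431.
Apparent dip = arctan|0.20431| = 11.5° (true dip is 23.0°, so apparent ≤ true as expected).

11.5°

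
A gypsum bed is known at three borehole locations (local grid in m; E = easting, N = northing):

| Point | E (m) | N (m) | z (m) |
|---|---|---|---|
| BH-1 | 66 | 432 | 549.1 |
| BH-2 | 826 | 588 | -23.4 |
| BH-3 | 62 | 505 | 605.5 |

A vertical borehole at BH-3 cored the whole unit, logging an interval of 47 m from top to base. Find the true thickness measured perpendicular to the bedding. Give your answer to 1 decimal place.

30.8 m

Let the plane be z = a·E + b·N + c.
BH-2−BH-1: 760a + 156b = −572.5;  BH-3−BH-1: −4a + 73b = 56.4.
Solving gives a = −0.90173, b = 0.72319.
|∇z| = √(a²+b²) = 1.15591, so dip δ = arctan(1.15591) = 49.14°.
True thickness = vertical thickness × cos δ = 47 × cos 49.14° = 30.8 m.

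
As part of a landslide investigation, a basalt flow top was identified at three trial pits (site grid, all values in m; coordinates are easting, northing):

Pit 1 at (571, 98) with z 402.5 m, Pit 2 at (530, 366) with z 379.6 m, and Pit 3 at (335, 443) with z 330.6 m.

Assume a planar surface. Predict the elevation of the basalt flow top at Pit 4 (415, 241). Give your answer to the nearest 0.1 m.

Two edge vectors: Pit 1→Pit 2 = (-41, 268, -22.9), Pit 1→Pit 3 = (-236, 345, -71.9).
Normal n = (Pit 1→Pit 2) × (Pit 1→Pit 3) = (-11368.7, 2456.5, 49103).
So ∂z/∂easting = −n_x/n_z = 0.23153 and ∂z/∂northing = −n_y/n_z = −0.05003.
Intercept c from Pit 1: 402.5 − 132.20 + 4.90 = 275.20.
At (415, 241): z = 96.1 − 12.1 + 275.20 = 359.2 m.

359.2 m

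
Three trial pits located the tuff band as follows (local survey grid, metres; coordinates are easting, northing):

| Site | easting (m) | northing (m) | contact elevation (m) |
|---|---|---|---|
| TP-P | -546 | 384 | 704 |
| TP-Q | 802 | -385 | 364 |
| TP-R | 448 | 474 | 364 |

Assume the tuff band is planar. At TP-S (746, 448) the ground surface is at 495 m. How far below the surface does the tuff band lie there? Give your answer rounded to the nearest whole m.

Let the plane be z = a·easting + b·northing + c.
TP-Q−TP-P: 1348a − 769b = −340;  TP-R−TP-P: 994a + 90b = −340.
Solving gives a = −0.32975, b = −0.13589.
Then c = 704 − a·-546 − b·384 = 576.14.
At (746, 448): z_contact = −246.0 − 60.9 + 576.14 = 269.3 m.
Depth below ground = 495 − 269.3 = 226 m.

226 m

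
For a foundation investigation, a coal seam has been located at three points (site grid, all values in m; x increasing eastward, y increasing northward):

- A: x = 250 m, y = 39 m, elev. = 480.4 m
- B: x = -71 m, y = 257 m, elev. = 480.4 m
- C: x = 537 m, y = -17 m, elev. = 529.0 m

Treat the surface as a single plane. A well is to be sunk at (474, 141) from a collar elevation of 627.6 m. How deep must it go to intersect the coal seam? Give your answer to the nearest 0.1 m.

Let the plane be z = a·x + b·y + c.
B−A: −321a + 218b = 0;  C−A: 287a − 56b = 48.6.
Solving gives a = 0.23760, b = 0.34987.
Then c = 480.4 − a·250 − b·39 = 407.35.
At (474, 141): z_contact = 112.62 + 49.33 + 407.35 = 569.31 m.
Depth below ground = 627.6 − 569.31 = 58.3 m.

58.3 m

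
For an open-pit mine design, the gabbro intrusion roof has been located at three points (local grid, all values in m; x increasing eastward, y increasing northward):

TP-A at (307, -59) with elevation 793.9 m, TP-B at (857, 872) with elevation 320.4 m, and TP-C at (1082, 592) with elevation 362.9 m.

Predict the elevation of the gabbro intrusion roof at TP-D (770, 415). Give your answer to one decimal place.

Two edge vectors: TP-A→TP-B = (550, 931, -473.5), TP-A→TP-C = (775, 651, -431).
Normal n = (TP-A→TP-B) × (TP-A→TP-C) = (-93012.5, -129912.5, -363475).
So ∂z/∂x = −n_x/n_z = −0.255898 and ∂z/∂y = −n_y/n_z = −0.357418.
Intercept c from TP-A: 793.9 + 78.56 − 21.09 = 851.37.
At (770, 415): z = −197.0 − 148.3 + 851.37 = 506.0 m.

506.0 m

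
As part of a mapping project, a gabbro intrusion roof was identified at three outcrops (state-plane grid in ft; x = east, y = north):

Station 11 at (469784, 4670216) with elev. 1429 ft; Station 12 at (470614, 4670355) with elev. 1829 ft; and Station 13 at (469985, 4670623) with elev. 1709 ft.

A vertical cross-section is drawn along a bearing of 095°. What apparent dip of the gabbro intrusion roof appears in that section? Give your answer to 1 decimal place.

19.6°

Let the plane be z = a·x + b·y + c.
Station 12−Station 11: 830a + 139b = 400;  Station 13−Station 11: 201a + 407b = 280.
Solving gives a = 0.39978, b = 0.49053.
Unit vector along 095° is (sin 95°, cos 95°) = (0.9962, -0.0872).
Slope in that direction = a·(0.9962) + b·(-0.0872) = 0.35551.
Apparent dip = arctan|0.35551| = 19.6° (true dip is 32.3°, so apparent ≤ true as expected).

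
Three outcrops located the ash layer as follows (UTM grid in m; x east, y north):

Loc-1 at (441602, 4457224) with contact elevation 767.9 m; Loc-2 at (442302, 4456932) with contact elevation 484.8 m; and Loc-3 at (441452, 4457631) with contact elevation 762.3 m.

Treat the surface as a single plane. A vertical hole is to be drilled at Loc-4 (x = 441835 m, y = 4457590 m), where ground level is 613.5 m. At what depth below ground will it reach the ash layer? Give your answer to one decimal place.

28.9 m

Let the plane be z = a·x + b·y + c.
Loc-2−Loc-1: 700a − 292b = −283.1;  Loc-3−Loc-1: −150a + 407b = −5.6.
Solving gives a = −0.484682290, b = −0.192389050.
Then c = 767.9 − a·441602 − b·4457224 = 1072325.66.
At (441835, 4457590): z_contact = −214149.60 − 857591.51 + 1072325.66 = 584.55 m.
Depth below ground = 613.5 − 584.55 = 28.9 m.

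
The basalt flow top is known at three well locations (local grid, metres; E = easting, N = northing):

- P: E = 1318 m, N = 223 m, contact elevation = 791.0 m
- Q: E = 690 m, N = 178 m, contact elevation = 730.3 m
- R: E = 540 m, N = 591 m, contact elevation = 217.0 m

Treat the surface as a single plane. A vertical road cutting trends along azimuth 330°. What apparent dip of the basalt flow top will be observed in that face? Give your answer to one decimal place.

48.0°

Let the plane be z = a·E + b·N + c.
Q−P: −628a − 45b = −60.7;  R−P: −778a + 368b = −574.
Solving gives a = 0.18100, b = −1.17712.
Unit vector along 330° is (sin 330°, cos 330°) = (-0.5000, 0.8660).
Slope in that direction = a·(-0.5000) + b·(0.8660) = −1.10992.
Apparent dip = arctan|1.10992| = 48.0° (true dip is 50.0°, so apparent ≤ true as expected).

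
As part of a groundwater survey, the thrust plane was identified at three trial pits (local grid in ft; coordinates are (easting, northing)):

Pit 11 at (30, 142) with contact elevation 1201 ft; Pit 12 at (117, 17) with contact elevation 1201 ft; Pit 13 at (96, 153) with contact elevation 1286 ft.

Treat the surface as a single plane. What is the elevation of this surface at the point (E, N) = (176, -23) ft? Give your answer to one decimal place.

1237.0 ft

Two edge vectors: Pit 11→Pit 12 = (87, -125, 0), Pit 11→Pit 13 = (66, 11, 85).
Normal n = (Pit 11→Pit 12) × (Pit 11→Pit 13) = (-10625, -7395, 9207).
So ∂z/∂E = −n_x/n_z = 1.15401 and ∂z/∂N = −n_y/n_z = 0.80319.
Intercept c from Pit 11: 1201 − 34.62 − 114.05 = 1052.33.
At (176, -23): z = 203.1 − 18.5 + 1052.33 = 1237.0 ft.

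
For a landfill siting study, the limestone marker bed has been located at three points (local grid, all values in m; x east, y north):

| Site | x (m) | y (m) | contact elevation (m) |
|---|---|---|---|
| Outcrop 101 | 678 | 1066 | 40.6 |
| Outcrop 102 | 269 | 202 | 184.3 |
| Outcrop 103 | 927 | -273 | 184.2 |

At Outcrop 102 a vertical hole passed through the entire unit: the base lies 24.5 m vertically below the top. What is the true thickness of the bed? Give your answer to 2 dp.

24.22 m

Two edge vectors: Outcrop 101→Outcrop 102 = (-409, -864, 143.7), Outcrop 101→Outcrop 103 = (249, -1339, 143.6).
Normal n = (Outcrop 101→Outcrop 102) × (Outcrop 101→Outcrop 103) = (68343.9, 94513.7, 762787).
So ∂z/∂x = −n_x/n_z = −0.08960 and ∂z/∂y = −n_y/n_z = −0.12391.
|∇z| = √(a²+b²) = 0.15291, so dip δ = arctan(0.15291) = 8.69°.
True thickness = vertical thickness × cos δ = 24.5 × cos 8.69° = 24.22 m.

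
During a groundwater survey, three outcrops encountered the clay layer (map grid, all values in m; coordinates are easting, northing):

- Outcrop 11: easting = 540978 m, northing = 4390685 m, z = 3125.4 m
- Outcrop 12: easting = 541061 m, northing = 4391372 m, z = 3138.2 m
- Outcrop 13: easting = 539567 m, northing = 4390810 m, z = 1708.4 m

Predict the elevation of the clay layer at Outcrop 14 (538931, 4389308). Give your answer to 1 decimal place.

1228.0 m

Two edge vectors: Outcrop 11→Outcrop 12 = (83, 687, 12.8), Outcrop 11→Outcrop 13 = (-1411, 125, -1417).
Normal n = (Outcrop 11→Outcrop 12) × (Outcrop 11→Outcrop 13) = (-975079, 99550.2, 979732).
So ∂z/∂easting = −n_x/n_z = 0.995250742 and ∂z/∂northing = −n_y/n_z = −0.101609624.
Intercept c from Outcrop 11: 3125.4 − 538408.76 + 446135.85 = −89147.50.
At (538931, 4389308): z = 536371.5 − 445995.9 − 89147.50 = 1228.0 m.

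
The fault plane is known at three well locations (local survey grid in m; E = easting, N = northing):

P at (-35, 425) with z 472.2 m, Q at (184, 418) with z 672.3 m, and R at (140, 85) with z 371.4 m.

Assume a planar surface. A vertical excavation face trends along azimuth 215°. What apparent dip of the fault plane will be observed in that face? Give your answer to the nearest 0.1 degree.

Two edge vectors: P→Q = (219, -7, 200.1), P→R = (175, -340, -100.8).
Normal n = (P→Q) × (P→R) = (68739.6, 57092.7, -73235).
So ∂z/∂E = −n_x/n_z = 0.93862 and ∂z/∂N = −n_y/n_z = 0.77958.
Unit vector along 215° is (sin 215°, cos 215°) = (-0.5736, -0.8192).
Slope in that direction = a·(-0.5736) + b·(-0.8192) = −1.17696.
Apparent dip = arctan|1.17696| = 49.6° (true dip is 50.7°, so apparent ≤ true as expected).

49.6°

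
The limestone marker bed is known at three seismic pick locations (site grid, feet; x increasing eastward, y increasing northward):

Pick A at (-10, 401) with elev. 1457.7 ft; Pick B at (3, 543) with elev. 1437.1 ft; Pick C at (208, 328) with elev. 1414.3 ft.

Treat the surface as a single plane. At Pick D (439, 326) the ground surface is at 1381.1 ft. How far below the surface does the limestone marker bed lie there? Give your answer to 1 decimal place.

Let the plane be z = a·x + b·y + c.
Pick B−Pick A: 13a + 142b = −20.6;  Pick C−Pick A: 218a − 73b = −43.4.
Solving gives a = −0.24029, b = −0.12307.
Then c = 1457.7 − a·-10 − b·401 = 1504.65.
At (439, 326): z_contact = −105.49 − 40.12 + 1504.65 = 1359.04 ft.
Depth below ground = 1381.1 − 1359.04 = 22.1 ft.

22.1 ft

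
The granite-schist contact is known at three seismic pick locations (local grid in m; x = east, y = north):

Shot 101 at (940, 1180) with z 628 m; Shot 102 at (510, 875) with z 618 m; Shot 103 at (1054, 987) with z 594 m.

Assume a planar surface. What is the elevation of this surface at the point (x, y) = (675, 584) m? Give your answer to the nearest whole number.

Two edge vectors: Shot 101→Shot 102 = (-430, -305, -10), Shot 101→Shot 103 = (114, -193, -34).
Normal n = (Shot 101→Shot 102) × (Shot 101→Shot 103) = (8440, -15760, 117760).
So ∂z/∂x = −n_x/n_z = −0.07167 and ∂z/∂y = −n_y/n_z = 0.13383.
Intercept c from Shot 101: 628 + 67.37 − 157.92 = 537.45.
At (675, 584): z = −48.4 + 78.2 + 537.45 = 567.2 m.

567 m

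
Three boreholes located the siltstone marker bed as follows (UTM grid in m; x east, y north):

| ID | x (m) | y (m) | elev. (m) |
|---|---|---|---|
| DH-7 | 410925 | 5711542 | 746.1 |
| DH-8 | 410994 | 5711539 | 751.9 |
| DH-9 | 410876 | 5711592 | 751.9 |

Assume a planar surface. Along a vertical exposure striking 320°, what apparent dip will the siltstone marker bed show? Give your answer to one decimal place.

Two edge vectors: DH-7→DH-8 = (69, -3, 5.8), DH-7→DH-9 = (-49, 50, 5.8).
Normal n = (DH-7→DH-8) × (DH-7→DH-9) = (-307.4, -684.4, 3303).
So ∂z/∂x = −n_x/n_z = 0.09307 and ∂z/∂y = −n_y/n_z = 0.20721.
Unit vector along 320° is (sin 320°, cos 320°) = (-0.6428, 0.7660).
Slope in that direction = a·(-0.6428) + b·(0.7660) = 0.09891.
Apparent dip = arctan|0.09891| = 5.6° (true dip is 12.8°, so apparent ≤ true as expected).

5.6°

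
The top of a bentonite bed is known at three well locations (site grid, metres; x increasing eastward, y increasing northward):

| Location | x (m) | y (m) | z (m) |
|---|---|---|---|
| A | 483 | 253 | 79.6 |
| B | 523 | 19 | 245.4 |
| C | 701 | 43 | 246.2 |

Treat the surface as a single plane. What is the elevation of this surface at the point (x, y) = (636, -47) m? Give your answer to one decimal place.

Two edge vectors: A→B = (40, -234, 165.8), A→C = (218, -210, 166.6).
Normal n = (A→B) × (A→C) = (-4166.4, 29480.4, 42612).
So ∂z/∂x = −n_x/n_z = 0.09778 and ∂z/∂y = −n_y/n_z = −0.69183.
Intercept c from A: 79.6 − 47.23 + 175.03 = 207.41.
At (636, -47): z = 62.2 + 32.5 + 207.41 = 302.1 m.

302.1 m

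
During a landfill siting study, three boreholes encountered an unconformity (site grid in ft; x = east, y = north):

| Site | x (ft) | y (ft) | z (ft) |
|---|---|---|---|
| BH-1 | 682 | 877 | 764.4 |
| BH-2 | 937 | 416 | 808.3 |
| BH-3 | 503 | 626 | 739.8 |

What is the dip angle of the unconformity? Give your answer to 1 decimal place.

8.7°

Let the plane be z = a·x + b·y + c.
BH-2−BH-1: 255a − 461b = 43.9;  BH-3−BH-1: −179a − 251b = −24.6.
Solving gives a = 0.15260, b = −0.01082.
Gradient magnitude |∇z| = √(a² + b²) = √(0.02329 + 0.00012) = 0.15298.
True dip = arctan(0.15298) = 8.7°, dipping toward W (azimuth ≈ 274°).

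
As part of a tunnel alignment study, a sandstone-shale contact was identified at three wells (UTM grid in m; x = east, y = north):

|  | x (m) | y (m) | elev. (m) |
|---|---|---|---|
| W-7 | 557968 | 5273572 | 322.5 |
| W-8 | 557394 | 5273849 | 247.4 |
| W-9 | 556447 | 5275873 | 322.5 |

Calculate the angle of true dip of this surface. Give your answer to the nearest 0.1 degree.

13.0°

Two edge vectors: W-7→W-8 = (-574, 277, -75.1), W-7→W-9 = (-1521, 2301, 0).
Normal n = (W-7→W-8) × (W-7→W-9) = (172805.1, 114227.1, -899457).
So ∂z/∂x = −n_x/n_z = 0.19212 and ∂z/∂y = −n_y/n_z = 0.12700.
Gradient magnitude |∇z| = √(a² + b²) = √(0.03691 + 0.01613) = 0.23030.
True dip = arctan(0.23030) = 13.0°, dipping toward WSW (azimuth ≈ 237°).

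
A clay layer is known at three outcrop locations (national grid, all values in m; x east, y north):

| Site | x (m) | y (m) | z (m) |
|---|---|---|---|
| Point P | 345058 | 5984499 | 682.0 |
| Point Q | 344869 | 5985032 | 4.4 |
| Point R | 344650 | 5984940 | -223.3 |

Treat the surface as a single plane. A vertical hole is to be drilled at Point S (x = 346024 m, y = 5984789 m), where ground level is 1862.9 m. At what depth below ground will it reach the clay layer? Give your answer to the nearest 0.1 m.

85.5 m

Two edge vectors: Point P→Point Q = (-189, 533, -677.6), Point P→Point R = (-408, 441, -905.3).
Normal n = (Point P→Point Q) × (Point P→Point R) = (-183703.3, 105359.1, 134115).
So ∂z/∂x = −n_x/n_z = 1.369744622 and ∂z/∂y = −n_y/n_z = −0.785587742.
Intercept c from Point P: 682 − 472641.34 + 4701349.06 = 4229389.72.
At (346024, 5984789): z_contact = 473964.51 − 4701576.88 + 4229389.72 = 1777.35 m.
Depth below ground = 1862.9 − 1777.35 = 85.5 m.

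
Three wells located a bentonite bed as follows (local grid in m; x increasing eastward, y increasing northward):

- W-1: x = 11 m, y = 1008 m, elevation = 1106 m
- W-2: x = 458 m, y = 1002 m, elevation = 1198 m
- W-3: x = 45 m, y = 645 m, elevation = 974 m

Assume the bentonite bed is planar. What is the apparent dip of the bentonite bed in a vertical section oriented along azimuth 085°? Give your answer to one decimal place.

13.7°

Two edge vectors: W-1→W-2 = (447, -6, 92), W-1→W-3 = (34, -363, -132).
Normal n = (W-1→W-2) × (W-1→W-3) = (34188, 62132, -162057).
So ∂z/∂x = −n_x/n_z = 0.21096 and ∂z/∂y = −n_y/n_z = 0.38340.
Unit vector along 085° is (sin 85°, cos 85°) = (0.9962, 0.0872).
Slope in that direction = a·(0.9962) + b·(0.0872) = 0.24358.
Apparent dip = arctan|0.24358| = 13.7° (true dip is 23.6°, so apparent ≤ true as expected).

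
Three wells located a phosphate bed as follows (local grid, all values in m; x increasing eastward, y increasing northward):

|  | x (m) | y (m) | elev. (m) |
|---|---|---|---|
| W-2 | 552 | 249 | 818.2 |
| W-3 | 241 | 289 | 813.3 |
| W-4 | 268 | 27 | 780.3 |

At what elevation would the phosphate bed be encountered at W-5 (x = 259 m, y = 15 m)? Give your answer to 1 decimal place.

778.5 m

Two edge vectors: W-2→W-3 = (-311, 40, -4.9), W-2→W-4 = (-284, -222, -37.9).
Normal n = (W-2→W-3) × (W-2→W-4) = (-2603.8, -10395.3, 80402).
So ∂z/∂x = −n_x/n_z = 0.03238 and ∂z/∂y = −n_y/n_z = 0.12929.
Intercept c from W-2: 818.2 − 17.88 − 32.19 = 768.13.
At (259, 15): z = 8.4 + 1.9 + 768.13 = 778.5 m.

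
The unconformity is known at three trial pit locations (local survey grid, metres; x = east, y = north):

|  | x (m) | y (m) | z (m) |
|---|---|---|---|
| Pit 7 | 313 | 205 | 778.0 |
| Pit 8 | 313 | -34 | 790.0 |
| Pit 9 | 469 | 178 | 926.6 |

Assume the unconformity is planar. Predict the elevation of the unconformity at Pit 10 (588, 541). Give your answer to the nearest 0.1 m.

Let the plane be z = a·x + b·y + c.
Pit 8−Pit 7: 0a − 239b = 12;  Pit 9−Pit 7: 156a − 27b = 148.6.
Solving gives a = 0.94387, b = −0.05021.
Then c = 778 − a·313 − b·205 = 492.86.
At (588, 541): z = 555.0 − 27.2 + 492.86 = 1020.7 m.

1020.7 m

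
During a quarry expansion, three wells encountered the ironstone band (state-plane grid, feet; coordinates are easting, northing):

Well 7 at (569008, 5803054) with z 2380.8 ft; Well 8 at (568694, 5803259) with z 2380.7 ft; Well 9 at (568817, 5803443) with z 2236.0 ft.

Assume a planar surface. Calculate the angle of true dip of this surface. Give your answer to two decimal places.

33.18°

Two edge vectors: Well 7→Well 8 = (-314, 205, -0.1), Well 7→Well 9 = (-191, 389, -144.8).
Normal n = (Well 7→Well 8) × (Well 7→Well 9) = (-29645.1, -45448.1, -82991).
So ∂z/∂easting = −n_x/n_z = −0.35721 and ∂z/∂northing = −n_y/n_z = −0.54763.
Gradient magnitude |∇z| = √(a² + b²) = √(0.12760 + 0.29990) = 0.65383.
True dip = arctan(0.65383) = 33.18°, dipping toward NNE (azimuth ≈ 033°).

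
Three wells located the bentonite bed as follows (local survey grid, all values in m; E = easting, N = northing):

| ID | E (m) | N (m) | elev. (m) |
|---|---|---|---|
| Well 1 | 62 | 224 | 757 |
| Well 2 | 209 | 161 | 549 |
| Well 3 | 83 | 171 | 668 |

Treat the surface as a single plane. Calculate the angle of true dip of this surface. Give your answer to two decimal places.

57.78°

Let the plane be z = a·E + b·N + c.
Well 2−Well 1: 147a − 63b = −208;  Well 3−Well 1: 21a − 53b = −89.
Solving gives a = −0.83751, b = 1.34740.
Gradient magnitude |∇z| = √(a² + b²) = √(0.70142 + 1.81549) = 1.58648.
True dip = arctan(1.58648) = 57.78°, dipping toward SSE (azimuth ≈ 148°).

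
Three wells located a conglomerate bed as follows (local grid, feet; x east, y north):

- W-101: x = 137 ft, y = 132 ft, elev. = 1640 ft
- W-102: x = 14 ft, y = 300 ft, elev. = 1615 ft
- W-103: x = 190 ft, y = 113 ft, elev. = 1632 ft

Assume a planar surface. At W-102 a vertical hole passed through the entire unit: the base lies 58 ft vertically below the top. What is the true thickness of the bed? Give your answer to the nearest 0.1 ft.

Two edge vectors: W-101→W-102 = (-123, 168, -25), W-101→W-103 = (53, -19, -8).
Normal n = (W-101→W-102) × (W-101→W-103) = (-1819, -2309, -6567).
So ∂z/∂x = −n_x/n_z = −0.27699 and ∂z/∂y = −n_y/n_z = −0.35161.
|∇z| = √(a²+b²) = 0.44761, so dip δ = arctan(0.44761) = 24.11°.
True thickness = vertical thickness × cos δ = 58 × cos 24.11° = 52.9 ft.

52.9 ft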